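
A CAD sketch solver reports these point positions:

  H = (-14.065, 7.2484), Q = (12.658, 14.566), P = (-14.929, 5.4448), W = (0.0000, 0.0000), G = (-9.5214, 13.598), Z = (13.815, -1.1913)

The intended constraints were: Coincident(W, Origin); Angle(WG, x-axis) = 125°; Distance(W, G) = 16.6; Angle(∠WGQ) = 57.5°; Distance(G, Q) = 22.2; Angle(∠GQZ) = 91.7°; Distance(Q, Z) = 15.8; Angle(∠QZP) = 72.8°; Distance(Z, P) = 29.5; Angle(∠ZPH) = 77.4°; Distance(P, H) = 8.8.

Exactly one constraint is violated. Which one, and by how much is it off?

Distance(P, H) = 8.8 — off by 6.80.

W = (0.00, 0.00) ✓; WG at 125.0° ✓; |WG| = 16.60 ✓; ∠WGQ = 57.50° ✓; |GQ| = 22.20 ✓; ∠GQZ = 91.70° ✓; |QZ| = 15.80 ✓; ∠QZP = 72.80° ✓; |ZP| = 29.50 ✓; ∠ZPH = 77.40° ✓; |PH| = 2.000 ✗.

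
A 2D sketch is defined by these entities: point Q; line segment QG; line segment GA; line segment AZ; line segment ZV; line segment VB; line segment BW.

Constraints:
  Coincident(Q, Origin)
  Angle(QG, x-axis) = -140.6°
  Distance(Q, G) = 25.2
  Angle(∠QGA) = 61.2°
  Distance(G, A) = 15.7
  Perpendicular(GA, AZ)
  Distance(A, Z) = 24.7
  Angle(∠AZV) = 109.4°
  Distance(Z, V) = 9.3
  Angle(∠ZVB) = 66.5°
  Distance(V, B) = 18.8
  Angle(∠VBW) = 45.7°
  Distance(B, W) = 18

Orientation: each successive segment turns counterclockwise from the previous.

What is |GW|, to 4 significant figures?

30.25

Q is at the origin; QG runs at -140.6° with length 25.2, so G = (-19.47, -16.00). ∠QGA = 61.2° gives GA at -21.80° from the x-axis; with |GA| = 15.7, A = (-4.896, -21.83). GA is perpendicular to AZ, so AZ runs at 68.20°; with |AZ| = 24.7, Z = (4.277, 1.108). ∠AZV = 109.4° gives ZV at 138.8° from the x-axis; with |ZV| = 9.3, V = (-2.720, 7.234). ∠ZVB = 66.5° gives VB at -107.7° from the x-axis; with |VB| = 18.8, B = (-8.436, -10.68). ∠VBW = 45.7° gives BW at 26.60° from the x-axis; with |BW| = 18.0, W = (7.659, -2.617). Then |GW| = |W − G| = 30.25.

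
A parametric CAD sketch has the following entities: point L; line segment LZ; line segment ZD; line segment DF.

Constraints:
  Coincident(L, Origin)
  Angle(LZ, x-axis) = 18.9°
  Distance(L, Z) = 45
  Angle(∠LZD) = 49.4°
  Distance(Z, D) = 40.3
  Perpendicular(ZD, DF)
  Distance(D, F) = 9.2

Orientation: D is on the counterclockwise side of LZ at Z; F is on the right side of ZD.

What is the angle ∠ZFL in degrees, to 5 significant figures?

62.889°

L is at the origin; LZ runs at 18.9° with length 45.0, so Z = 45.0·(cos 18.9°, sin 18.9°) = (42.574, 14.576). ∠LZD = 49.4°, so ZD runs at 18.9° + (180° − 49.4°) = 149.50° from the x-axis; with |ZD| = 40.3, D = Z + 40.3·(cos 149.50°, sin 149.50°) = (7.8502, 35.030). ZD ⟂ DF; with |DF| = 9.2 on the right of ZD, F = D + 9.2·(0.50754, 0.86163) = (12.520, 42.957). Then cos ∠ZFL = FZ·FL / (|FZ||FL|), giving 62.889°.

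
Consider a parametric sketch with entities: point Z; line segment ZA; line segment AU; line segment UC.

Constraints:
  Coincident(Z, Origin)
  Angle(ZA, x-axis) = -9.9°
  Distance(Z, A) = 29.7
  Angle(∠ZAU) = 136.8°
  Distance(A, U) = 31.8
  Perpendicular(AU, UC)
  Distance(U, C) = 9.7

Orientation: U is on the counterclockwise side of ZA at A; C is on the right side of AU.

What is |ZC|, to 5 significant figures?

61.309

Z is at the origin; ZA runs at -9.9° with length 29.7, so A = 29.7·(cos -9.9°, sin -9.9°) = (29.258, -5.1063). ∠ZAU = 136.8°, so AU runs at -9.9° + (180° − 136.8°) = 33.300° from the x-axis; with |AU| = 31.8, U = A + 31.8·(cos 33.300°, sin 33.300°) = (55.836, 12.353). The perpendicularity gives UC at right angles to AU; with |UC| = 9.7 on the right of AU, C = U + 9.7·(0.54902, -0.83581) = (61.162, 4.2453). Then |ZC| = |C − Z| = 61.309.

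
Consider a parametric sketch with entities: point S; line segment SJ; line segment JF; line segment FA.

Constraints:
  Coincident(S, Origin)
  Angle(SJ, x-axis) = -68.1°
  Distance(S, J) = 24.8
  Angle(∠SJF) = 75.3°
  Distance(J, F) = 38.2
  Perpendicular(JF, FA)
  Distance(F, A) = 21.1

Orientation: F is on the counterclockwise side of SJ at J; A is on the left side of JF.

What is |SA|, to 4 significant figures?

32.04

S is at the origin; SJ runs at -68.1° with length 24.8, so J = 24.8·(cos -68.1°, sin -68.1°) = (9.250, -23.01). ∠SJF = 75.3°, so JF runs at -68.1° + (180° − 75.3°) = 36.60° from the x-axis; with |JF| = 38.2, F = J + 38.2·(cos 36.60°, sin 36.60°) = (39.92, -0.2345). JF ⟂ FA; with |FA| = 21.1 on the left of JF, A = F + 21.1·(-0.5962, 0.8028) = (27.34, 16.70). Then |SA| = |A − S| = 32.04.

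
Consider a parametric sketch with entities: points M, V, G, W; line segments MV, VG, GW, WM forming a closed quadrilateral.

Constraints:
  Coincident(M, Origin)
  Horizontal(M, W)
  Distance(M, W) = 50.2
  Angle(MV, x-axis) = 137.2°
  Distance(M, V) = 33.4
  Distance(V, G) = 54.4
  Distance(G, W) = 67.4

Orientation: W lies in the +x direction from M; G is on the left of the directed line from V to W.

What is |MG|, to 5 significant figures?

60.691

Checks: |VG| = 54.40 ✓; |GW| = 67.40 ✓.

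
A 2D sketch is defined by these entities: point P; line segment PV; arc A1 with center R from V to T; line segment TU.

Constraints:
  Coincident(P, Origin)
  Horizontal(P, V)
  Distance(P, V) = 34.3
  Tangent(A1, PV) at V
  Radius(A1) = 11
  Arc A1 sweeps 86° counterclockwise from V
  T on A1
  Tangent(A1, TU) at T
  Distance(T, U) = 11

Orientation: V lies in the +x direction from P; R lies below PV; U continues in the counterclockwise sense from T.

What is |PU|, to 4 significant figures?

30.96

On A1, V sits at bearing 90° from R; an 86° counterclockwise sweep puts T at bearing 176°, so T = R + 11.0·(cos 176°, sin 176°) = (23.33, -10.23). Tangency of A1 to TU means the radius RT is perpendicular to TU, so TU runs along (−sin 176°, cos 176°); with |TU| = 11.0, U = (22.56, -21.21). Then |PU| = |U − P| = 30.96.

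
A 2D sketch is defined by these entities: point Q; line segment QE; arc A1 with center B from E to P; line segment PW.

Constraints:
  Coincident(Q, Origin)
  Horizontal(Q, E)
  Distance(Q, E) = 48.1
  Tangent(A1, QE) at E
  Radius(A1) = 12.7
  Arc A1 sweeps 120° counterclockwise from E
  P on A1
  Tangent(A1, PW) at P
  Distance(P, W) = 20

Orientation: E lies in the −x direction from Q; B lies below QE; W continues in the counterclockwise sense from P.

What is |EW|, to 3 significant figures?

36.4

On A1, E sits at bearing 90° from B; a 120° counterclockwise sweep puts P at bearing 210°, so P = B + 12.7·(cos 210°, sin 210°) = (-59.1, -19.1). A1 meets PW tangentially, so BP is at right angles to PW, so PW runs along (−sin 210°, cos 210°); with |PW| = 20.0, W = (-49.1, -36.4). Then |EW| = |W − E| = 36.4.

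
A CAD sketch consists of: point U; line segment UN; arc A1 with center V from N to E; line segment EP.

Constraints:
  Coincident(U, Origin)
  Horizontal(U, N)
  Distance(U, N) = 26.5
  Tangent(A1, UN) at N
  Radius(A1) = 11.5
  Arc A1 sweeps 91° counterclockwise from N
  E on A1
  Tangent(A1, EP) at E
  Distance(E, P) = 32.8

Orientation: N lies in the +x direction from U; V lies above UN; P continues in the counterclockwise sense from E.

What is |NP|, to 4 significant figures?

45.82

U is at the origin; UN is horizontal with |UN| = 26.5 and N on the +x side, so N = (26.50, 0.000). Since A1 is tangent to UN there, VN ⟂ UN, so V = N + (0, 11.5) = (26.50, 11.50). On A1, N sits at bearing -90° from V; a 91° counterclockwise sweep puts E at bearing 1°, so E = V + 11.5·(cos 1°, sin 1°) = (38.00, 11.70). The tangent condition forces VE to be normal to EP, so EP runs along (−sin 1°, cos 1°); with |EP| = 32.8, P = (37.43, 44.50). Then |NP| = |P − N| = 45.82.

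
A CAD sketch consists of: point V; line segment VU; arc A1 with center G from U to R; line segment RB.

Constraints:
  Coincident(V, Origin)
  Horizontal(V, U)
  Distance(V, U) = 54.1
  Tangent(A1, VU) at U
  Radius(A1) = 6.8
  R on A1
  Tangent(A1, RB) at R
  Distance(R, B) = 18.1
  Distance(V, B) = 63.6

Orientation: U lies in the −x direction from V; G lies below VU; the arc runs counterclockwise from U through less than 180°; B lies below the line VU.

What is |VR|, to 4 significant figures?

61.32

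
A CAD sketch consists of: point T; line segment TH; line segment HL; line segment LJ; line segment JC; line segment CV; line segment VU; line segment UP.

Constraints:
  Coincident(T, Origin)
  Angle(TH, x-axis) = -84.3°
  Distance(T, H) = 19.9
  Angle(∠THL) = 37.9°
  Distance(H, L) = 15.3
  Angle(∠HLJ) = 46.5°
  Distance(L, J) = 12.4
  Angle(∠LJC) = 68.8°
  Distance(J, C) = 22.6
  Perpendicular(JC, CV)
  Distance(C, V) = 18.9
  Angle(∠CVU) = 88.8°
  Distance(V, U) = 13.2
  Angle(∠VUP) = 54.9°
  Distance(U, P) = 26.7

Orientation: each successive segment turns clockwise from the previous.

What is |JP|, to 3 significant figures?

25.4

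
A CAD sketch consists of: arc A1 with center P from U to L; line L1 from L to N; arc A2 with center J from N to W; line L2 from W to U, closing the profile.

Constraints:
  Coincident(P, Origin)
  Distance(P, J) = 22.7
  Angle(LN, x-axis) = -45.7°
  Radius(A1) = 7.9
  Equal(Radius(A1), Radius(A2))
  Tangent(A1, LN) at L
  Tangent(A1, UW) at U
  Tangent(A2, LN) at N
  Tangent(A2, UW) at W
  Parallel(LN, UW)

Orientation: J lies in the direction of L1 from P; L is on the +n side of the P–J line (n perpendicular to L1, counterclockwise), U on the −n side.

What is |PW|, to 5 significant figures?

24.035

The slot axis is L1's direction at -45.7°, so u = (cos -45.7°, sin -45.7°) = (0.69842, -0.71569) and n = (−sin -45.7°, cos -45.7°) = (0.71569, 0.69842). P is at the origin and J lies 22.7 along u from P, so J = 22.7·u = (15.854, -16.246). Tangency of A1 to both parallel lines with radius 7.9 puts L and U at P ± 7.9·n: L = (5.6540, 5.5175), U = (-5.6540, -5.5175). Equal radii place N and W the same way about J: N = J + 7.9·n = (21.508, -10.729), W = J − 7.9·n = (10.200, -21.764). Then |PW| = |W − P| = 24.035.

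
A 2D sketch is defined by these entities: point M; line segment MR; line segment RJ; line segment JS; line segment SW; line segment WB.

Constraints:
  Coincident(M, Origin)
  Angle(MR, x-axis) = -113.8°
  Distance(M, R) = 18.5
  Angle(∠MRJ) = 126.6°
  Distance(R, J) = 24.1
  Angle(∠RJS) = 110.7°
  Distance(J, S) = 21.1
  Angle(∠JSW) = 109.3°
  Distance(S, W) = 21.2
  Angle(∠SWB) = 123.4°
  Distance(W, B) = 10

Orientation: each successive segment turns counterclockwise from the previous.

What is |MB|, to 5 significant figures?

22.939

M is at the origin; MR runs at -113.8° with length 18.5, so R = (-7.4656, -16.927). ∠MRJ = 126.6° gives RJ at -60.400° from the x-axis; with |RJ| = 24.1, J = (4.4384, -37.882). ∠RJS = 110.7° gives JS at 8.9000° from the x-axis; with |JS| = 21.1, S = (25.284, -34.617). ∠JSW = 109.3° gives SW at 79.600° from the x-axis; with |SW| = 21.2, W = (29.111, -13.765). ∠SWB = 123.4° gives WB at 136.20° from the x-axis; with |WB| = 10.0, B = (21.894, -6.8440). Then |MB| = |B − M| = 22.939.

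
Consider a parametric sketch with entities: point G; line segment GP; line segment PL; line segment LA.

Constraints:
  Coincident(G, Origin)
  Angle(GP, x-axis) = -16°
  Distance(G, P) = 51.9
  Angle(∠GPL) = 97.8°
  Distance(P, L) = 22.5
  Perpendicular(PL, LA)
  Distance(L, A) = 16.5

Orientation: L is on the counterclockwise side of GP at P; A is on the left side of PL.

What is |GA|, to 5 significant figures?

45.741

∠GPL = 97.8°, so PL runs at -16.0° + (180° − 97.8°) = 66.200° from the x-axis; with |PL| = 22.5, L = P + 22.5·(cos 66.200°, sin 66.200°) = (58.969, 6.2810). PL ⟂ LA; with |LA| = 16.5 on the left of PL, A = L + 16.5·(-0.91496, 0.40355) = (43.872, 12.940). Then |GA| = |A − G| = 45.741.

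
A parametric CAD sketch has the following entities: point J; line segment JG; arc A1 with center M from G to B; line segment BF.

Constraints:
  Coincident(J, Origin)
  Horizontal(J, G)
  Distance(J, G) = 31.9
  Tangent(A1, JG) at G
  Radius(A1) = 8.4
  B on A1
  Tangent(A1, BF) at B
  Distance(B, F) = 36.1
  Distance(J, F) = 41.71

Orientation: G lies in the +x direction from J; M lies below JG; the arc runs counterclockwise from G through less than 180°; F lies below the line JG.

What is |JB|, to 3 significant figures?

24.6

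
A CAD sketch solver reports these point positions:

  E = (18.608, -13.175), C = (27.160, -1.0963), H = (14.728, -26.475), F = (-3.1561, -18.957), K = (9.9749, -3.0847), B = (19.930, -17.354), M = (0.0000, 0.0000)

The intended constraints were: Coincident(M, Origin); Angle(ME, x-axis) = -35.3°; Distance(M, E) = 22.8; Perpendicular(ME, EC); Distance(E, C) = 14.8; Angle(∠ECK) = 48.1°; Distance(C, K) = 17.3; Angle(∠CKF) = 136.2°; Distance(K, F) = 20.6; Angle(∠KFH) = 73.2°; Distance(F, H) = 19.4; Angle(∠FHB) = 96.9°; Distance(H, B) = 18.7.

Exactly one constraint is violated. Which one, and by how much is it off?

Distance(H, B) = 18.7 — off by 8.20.

M = (0.00, 0.00) ✓; ME at -35.30° ✓; |ME| = 22.80 ✓; ∠(ME, EC) = 90.00° ✓; |EC| = 14.80 ✓; ∠ECK = 48.10° ✓; |CK| = 17.30 ✓; ∠CKF = 136.2° ✓; |KF| = 20.60 ✓; ∠KFH = 73.20° ✓; |FH| = 19.40 ✓; ∠FHB = 96.90° ✓; |HB| = 10.50 ✗.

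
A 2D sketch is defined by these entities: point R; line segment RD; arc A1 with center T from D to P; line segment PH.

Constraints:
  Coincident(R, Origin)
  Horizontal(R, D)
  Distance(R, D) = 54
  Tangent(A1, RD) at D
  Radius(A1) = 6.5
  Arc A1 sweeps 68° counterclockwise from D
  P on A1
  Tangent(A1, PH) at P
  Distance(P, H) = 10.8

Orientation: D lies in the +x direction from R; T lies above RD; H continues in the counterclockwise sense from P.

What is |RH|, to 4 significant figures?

65.60

R is at the origin; R and D share the same y with |RD| = 54.0 and D on the +x side, so D = (54.00, 0.000). Tangency of A1 to RD means the radius TD is perpendicular to RD, so T = D + (0, 6.5) = (54.00, 6.500). On A1, D sits at bearing -90° from T; a 68° counterclockwise sweep puts P at bearing -22°, so P = T + 6.5·(cos -22°, sin -22°) = (60.03, 4.065). Since A1 is tangent to PH there, TP ⟂ PH, so PH runs along (−sin -22°, cos -22°); with |PH| = 10.8, H = (64.07, 14.08). Then |RH| = |H − R| = 65.60.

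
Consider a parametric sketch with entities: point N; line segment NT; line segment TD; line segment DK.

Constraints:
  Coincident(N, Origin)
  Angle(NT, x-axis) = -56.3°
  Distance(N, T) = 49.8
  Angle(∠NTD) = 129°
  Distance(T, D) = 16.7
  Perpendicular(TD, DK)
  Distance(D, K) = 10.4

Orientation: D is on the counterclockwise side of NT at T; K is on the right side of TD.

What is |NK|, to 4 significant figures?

68.69

∠NTD = 129.0°, so TD runs at -56.3° + (180° − 129.0°) = -5.300° from the x-axis; with |TD| = 16.7, D = T + 16.7·(cos -5.300°, sin -5.300°) = (44.26, -42.97). TD ⟂ DK; with |DK| = 10.4 on the right of TD, K = D + 10.4·(-0.09237, -0.9957) = (43.30, -53.33). Then |NK| = |K − N| = 68.69.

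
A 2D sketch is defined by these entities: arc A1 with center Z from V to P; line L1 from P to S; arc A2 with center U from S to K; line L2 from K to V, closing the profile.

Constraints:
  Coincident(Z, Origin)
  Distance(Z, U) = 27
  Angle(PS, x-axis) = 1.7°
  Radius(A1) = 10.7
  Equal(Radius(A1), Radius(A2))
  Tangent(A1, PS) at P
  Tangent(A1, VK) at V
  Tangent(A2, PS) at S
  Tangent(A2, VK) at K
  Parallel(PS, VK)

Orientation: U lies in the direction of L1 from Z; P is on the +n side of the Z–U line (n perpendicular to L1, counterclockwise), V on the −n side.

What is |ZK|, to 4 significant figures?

29.04

The slot axis is L1's direction at 1.7°, so u = (cos 1.7°, sin 1.7°) = (0.9996, 0.02967) and n = (−sin 1.7°, cos 1.7°) = (-0.02967, 0.9996). Z is at the origin and U lies 27.0 along u from Z, so U = 27.0·u = (26.99, 0.8010). Tangency of A1 to both parallel lines with radius 10.7 puts P and V at Z ± 10.7·n: P = (-0.3174, 10.70), V = (0.3174, -10.70). Equal radii place S and K the same way about U: S = U + 10.7·n = (26.67, 11.50), K = U − 10.7·n = (27.31, -9.894). Then |ZK| = |K − Z| = 29.04.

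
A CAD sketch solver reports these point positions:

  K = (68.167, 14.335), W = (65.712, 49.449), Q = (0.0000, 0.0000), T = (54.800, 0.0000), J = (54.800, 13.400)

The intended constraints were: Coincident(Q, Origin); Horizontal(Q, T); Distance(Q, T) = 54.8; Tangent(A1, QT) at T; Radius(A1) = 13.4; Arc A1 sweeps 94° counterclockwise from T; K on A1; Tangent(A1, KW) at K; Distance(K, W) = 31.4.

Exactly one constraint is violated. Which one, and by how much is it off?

Distance(K, W) = 31.4 — off by 3.80.

Q = (0.00, 0.00) ✓; Q.y = 0.00, T.y = 0.00 ✓; |QT| = 54.80 ✓; ∠(JT, TQ) = 90.00° ✓; |JT| = 13.40 ✓; bearing(J→K) − bearing(J→T) = 94.00° ✓; |JK| = 13.40 ✓; ∠(JK, KW) = 90.00° ✓; |KW| = 35.20 ✗.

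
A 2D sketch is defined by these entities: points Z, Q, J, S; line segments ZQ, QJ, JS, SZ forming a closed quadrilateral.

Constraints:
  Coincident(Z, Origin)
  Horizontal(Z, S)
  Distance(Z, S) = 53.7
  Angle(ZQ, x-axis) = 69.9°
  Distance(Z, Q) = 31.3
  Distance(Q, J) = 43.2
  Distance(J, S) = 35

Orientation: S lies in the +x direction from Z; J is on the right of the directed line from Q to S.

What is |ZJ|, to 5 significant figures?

24.501

Checks: |QJ| = 43.20 ✓; |JS| = 35.00 ✓.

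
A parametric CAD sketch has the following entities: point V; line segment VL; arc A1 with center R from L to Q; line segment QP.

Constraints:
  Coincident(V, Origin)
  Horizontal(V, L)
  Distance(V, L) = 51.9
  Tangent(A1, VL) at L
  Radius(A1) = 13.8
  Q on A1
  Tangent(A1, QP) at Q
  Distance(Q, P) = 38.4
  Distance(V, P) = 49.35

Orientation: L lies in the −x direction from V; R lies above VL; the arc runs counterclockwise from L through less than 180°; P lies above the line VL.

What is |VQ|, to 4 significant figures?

40.13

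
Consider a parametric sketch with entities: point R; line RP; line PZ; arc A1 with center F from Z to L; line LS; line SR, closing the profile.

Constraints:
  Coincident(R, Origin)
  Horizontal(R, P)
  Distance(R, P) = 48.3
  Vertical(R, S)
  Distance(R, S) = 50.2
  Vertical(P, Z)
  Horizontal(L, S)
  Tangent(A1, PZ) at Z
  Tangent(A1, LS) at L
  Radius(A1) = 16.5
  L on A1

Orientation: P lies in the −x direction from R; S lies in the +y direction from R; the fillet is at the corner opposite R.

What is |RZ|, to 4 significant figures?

58.89

R is at the origin; R and P share the same y with |RP| = 48.3 and P on the −x side, so P = (-48.30, 0.000). R and S share the same x with |RS| = 50.2 and S on the +y side, so S = (0.000, 50.20). The virtual corner opposite R is at (-48.30, 50.20). Since A1 is tangent to PZ there, FZ ⟂ PZ and tangency of A1 to LS means the radius FL is perpendicular to LS, with radius 16.5, so the center F sits 16.5 in from both sides at F = (-31.80, 33.70). That places the tangent points at Z = (-48.30, 33.70) on PZ and L = (-31.80, 50.20) on LS. Then |RZ| = |Z − R| = 58.89.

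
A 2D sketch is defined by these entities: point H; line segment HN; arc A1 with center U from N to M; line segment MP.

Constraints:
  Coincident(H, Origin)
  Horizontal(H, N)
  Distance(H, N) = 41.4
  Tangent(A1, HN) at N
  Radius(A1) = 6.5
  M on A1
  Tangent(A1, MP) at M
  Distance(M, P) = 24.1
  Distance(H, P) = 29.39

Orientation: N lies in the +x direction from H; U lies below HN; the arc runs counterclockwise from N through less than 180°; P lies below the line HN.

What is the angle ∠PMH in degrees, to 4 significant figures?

53.37°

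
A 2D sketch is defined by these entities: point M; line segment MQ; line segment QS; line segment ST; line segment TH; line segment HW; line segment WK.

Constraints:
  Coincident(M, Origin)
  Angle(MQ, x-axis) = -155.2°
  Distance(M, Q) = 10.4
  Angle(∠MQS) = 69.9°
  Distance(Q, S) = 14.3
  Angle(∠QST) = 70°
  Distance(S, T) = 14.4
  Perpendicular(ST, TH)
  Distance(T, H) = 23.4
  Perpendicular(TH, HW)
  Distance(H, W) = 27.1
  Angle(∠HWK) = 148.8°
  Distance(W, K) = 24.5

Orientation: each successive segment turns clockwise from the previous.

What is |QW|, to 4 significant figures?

20.22

M is at the origin; MQ runs at -155.2° with length 10.4, so Q = (-9.441, -4.362). ∠MQS = 69.9° gives QS at 94.70° from the x-axis; with |QS| = 14.3, S = (-10.61, 9.890). ∠QST = 70.0° gives ST at -15.30° from the x-axis; with |ST| = 14.4, T = (3.277, 6.090). ST ⟂ TH, so TH runs at -105.3°; with |TH| = 23.4, H = (-2.898, -16.48). TH is perpendicular to HW, so HW runs at 164.7°; with |HW| = 27.1, W = (-29.04, -9.330). Then |QW| = |W − Q| = 20.22.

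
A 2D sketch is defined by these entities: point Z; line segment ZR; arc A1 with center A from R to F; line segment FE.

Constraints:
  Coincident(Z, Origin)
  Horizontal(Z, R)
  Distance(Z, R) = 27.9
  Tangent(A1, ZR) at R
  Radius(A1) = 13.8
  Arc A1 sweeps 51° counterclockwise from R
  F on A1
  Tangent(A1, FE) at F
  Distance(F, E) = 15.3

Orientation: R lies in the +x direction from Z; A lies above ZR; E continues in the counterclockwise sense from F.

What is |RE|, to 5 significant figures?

26.523

Z is at the origin; Z and R share the same y with |ZR| = 27.9 and R on the +x side, so R = (27.900, 0.0000). Since A1 is tangent to ZR there, AR ⟂ ZR, so A = R + (0, 13.8) = (27.900, 13.800). On A1, R sits at bearing -90° from A; a 51° counterclockwise sweep puts F at bearing -39°, so F = A + 13.8·(cos -39°, sin -39°) = (38.625, 5.1154). Since A1 is tangent to FE there, AF ⟂ FE, so FE runs along (−sin -39°, cos -39°); with |FE| = 15.3, E = (48.253, 17.006). Then |RE| = |E − R| = 26.523.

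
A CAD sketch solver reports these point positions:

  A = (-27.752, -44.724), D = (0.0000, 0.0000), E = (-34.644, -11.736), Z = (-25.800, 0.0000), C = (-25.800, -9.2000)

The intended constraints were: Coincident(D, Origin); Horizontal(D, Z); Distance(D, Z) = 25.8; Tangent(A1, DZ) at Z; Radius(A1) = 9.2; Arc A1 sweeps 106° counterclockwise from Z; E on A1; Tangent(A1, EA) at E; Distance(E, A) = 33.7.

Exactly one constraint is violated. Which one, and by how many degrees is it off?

Tangent(A1, EA) at E — off by 4.20°.

D = (0.00, 0.00) ✓; D.y = 0.00, Z.y = 0.00 ✓; |DZ| = 25.80 ✓; ∠(CZ, ZD) = 90.00° ✓; |CZ| = 9.200 ✓; bearing(C→E) − bearing(C→Z) = 106.0° ✓; |CE| = 9.200 ✓; ∠(CE, EA) = 94.20° ✗; |EA| = 33.70 ✓.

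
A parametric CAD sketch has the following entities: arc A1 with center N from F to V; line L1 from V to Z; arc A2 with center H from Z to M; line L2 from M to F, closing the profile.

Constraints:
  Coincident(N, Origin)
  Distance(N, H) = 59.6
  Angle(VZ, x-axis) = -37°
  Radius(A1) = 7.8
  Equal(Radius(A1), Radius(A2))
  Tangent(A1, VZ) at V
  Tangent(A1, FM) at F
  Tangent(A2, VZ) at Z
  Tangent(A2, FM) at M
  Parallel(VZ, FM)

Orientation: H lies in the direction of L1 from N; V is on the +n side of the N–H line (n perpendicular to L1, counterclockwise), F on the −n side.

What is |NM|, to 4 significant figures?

60.11

The slot axis is L1's direction at -37.0°, so u = (cos -37.0°, sin -37.0°) = (0.7986, -0.6018) and n = (−sin -37.0°, cos -37.0°) = (0.6018, 0.7986). N is at the origin and H lies 59.6 along u from N, so H = 59.6·u = (47.60, -35.87). Tangency of A1 to both parallel lines with radius 7.8 puts V and F at N ± 7.8·n: V = (4.694, 6.229), F = (-4.694, -6.229). Equal radii place Z and M the same way about H: Z = H + 7.8·n = (52.29, -29.64), M = H − 7.8·n = (42.90, -42.10). Then |NM| = |M − N| = 60.11.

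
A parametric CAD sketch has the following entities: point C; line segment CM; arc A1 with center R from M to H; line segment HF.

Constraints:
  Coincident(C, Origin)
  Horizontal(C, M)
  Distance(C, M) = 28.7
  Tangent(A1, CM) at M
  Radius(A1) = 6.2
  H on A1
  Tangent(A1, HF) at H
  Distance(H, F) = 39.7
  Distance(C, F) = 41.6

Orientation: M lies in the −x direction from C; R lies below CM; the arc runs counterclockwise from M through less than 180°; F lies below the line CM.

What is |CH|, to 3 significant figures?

35.0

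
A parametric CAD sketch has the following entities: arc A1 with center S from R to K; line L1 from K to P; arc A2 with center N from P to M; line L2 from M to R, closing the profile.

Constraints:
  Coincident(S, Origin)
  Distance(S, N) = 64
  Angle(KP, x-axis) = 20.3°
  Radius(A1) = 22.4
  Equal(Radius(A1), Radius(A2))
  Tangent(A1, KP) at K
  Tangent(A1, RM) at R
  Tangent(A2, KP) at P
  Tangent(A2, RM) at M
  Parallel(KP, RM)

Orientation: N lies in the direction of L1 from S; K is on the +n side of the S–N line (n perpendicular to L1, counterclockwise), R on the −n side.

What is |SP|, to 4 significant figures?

67.81

The slot axis is L1's direction at 20.3°, so u = (cos 20.3°, sin 20.3°) = (0.9379, 0.3469) and n = (−sin 20.3°, cos 20.3°) = (-0.3469, 0.9379). S is at the origin and N lies 64.0 along u from S, so N = 64.0·u = (60.02, 22.20). Tangency of A1 to both parallel lines with radius 22.4 puts K and R at S ± 22.4·n: K = (-7.771, 21.01), R = (7.771, -21.01). Equal radii place P and M the same way about N: P = N + 22.4·n = (52.25, 43.21), M = N − 22.4·n = (67.80, 1.195). Then |SP| = |P − S| = 67.81.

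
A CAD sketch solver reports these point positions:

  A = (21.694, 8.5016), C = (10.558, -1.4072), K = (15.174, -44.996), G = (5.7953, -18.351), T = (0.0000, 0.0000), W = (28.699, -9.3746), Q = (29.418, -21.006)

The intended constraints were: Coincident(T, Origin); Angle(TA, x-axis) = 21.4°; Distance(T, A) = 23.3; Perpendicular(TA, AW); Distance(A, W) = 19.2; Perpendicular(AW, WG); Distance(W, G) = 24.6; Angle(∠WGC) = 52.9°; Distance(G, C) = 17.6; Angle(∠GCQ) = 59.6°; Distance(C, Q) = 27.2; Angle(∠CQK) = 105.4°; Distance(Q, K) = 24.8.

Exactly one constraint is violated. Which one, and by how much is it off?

Distance(Q, K) = 24.8 — off by 3.10.

T = (0.00, 0.00) ✓; TA at 21.40° ✓; |TA| = 23.30 ✓; ∠(TA, AW) = 90.00° ✓; |AW| = 19.20 ✓; ∠(AW, WG) = 90.00° ✓; |WG| = 24.60 ✓; ∠WGC = 52.90° ✓; |GC| = 17.60 ✓; ∠GCQ = 59.60° ✓; |CQ| = 27.20 ✓; ∠CQK = 105.4° ✓; |QK| = 27.90 ✗.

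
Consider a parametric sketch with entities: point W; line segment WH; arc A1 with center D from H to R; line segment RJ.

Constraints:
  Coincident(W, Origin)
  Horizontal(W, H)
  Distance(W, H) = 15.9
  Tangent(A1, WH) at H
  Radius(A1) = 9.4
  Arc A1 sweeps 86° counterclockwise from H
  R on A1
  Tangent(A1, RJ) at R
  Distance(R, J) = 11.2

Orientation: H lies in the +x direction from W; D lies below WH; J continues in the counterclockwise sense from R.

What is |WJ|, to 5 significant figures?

20.728

W is at the origin; W and H share the same y with |WH| = 15.9 and H on the +x side, so H = (15.900, 0.0000). Since A1 is tangent to WH there, DH ⟂ WH, so D = H + (0, -9.4) = (15.900, -9.4000). On A1, H sits at bearing 90° from D; an 86° counterclockwise sweep puts R at bearing 176°, so R = D + 9.4·(cos 176°, sin 176°) = (6.5229, -8.7443). The tangent condition forces DR to be normal to RJ, so RJ runs along (−sin 176°, cos 176°); with |RJ| = 11.2, J = (5.7416, -19.917). Then |WJ| = |J − W| = 20.728.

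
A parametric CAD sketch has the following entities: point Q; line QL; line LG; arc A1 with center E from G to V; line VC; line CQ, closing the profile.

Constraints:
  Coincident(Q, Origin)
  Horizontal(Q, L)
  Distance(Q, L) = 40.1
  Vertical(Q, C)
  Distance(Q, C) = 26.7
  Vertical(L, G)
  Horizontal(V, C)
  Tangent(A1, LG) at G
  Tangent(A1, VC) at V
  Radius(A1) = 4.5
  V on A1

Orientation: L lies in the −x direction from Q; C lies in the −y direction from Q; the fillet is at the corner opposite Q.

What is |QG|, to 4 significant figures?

45.84

Q is at the origin; Q and L share the same y with |QL| = 40.1 and L on the −x side, so L = (-40.10, 0.000). QC is vertical with |QC| = 26.7 and C on the −y side, so C = (0.000, -26.70). The virtual corner opposite Q is at (-40.10, -26.70). The tangent condition forces EG to be normal to LG and since A1 is tangent to VC there, EV ⟂ VC, with radius 4.5, so the center E sits 4.5 in from both sides at E = (-35.60, -22.20). That places the tangent points at G = (-40.10, -22.20) on LG and V = (-35.60, -26.70) on VC. Then |QG| = |G − Q| = 45.84.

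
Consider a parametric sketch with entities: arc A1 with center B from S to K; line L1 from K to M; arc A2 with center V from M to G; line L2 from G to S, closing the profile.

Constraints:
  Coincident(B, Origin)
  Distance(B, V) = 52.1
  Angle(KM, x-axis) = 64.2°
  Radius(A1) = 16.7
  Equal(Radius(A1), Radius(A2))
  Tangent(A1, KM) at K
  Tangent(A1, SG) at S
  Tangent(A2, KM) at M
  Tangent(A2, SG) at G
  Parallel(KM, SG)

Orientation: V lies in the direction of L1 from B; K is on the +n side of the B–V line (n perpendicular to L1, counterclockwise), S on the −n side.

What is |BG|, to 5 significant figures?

54.711

The slot axis is L1's direction at 64.2°, so u = (cos 64.2°, sin 64.2°) = (0.43523, 0.90032) and n = (−sin 64.2°, cos 64.2°) = (-0.90032, 0.43523). B is at the origin and V lies 52.1 along u from B, so V = 52.1·u = (22.676, 46.907). Tangency of A1 to both parallel lines with radius 16.7 puts K and S at B ± 16.7·n: K = (-15.035, 7.2684), S = (15.035, -7.2684). Equal radii place M and G the same way about V: M = V + 16.7·n = (7.6402, 54.175), G = V − 16.7·n = (37.711, 39.638). Then |BG| = |G − B| = 54.711.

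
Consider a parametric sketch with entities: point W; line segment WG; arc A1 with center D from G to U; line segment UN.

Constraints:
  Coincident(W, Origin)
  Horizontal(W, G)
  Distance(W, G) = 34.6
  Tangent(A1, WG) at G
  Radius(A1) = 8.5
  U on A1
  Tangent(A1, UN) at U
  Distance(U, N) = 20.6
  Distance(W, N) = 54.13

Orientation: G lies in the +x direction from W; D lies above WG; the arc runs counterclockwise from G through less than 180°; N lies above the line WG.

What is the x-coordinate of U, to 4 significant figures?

42.95

Checks: |DU| = 8.500 ✓; ∠(DU, UN) = 90.00° ✓; |UN| = 20.60 ✓; |WN| = 54.13 ✓.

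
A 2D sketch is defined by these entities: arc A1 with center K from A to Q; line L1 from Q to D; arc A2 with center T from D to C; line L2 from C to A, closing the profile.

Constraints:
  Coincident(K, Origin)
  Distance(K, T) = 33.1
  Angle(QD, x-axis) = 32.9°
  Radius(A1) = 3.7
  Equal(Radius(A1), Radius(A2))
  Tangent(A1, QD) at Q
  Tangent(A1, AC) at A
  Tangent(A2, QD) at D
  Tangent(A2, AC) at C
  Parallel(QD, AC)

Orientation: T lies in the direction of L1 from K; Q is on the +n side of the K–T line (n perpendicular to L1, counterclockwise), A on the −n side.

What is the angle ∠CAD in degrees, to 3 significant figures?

12.6°

The slot axis is L1's direction at 32.9°, so u = (cos 32.9°, sin 32.9°) = (0.840, 0.543) and n = (−sin 32.9°, cos 32.9°) = (-0.543, 0.840). K is at the origin and T lies 33.1 along u from K, so T = 33.1·u = (27.8, 18.0). Tangency of A1 to both parallel lines with radius 3.7 puts Q and A at K ± 3.7·n: Q = (-2.01, 3.11), A = (2.01, -3.11). Equal radii place D and C the same way about T: D = T + 3.7·n = (25.8, 21.1), C = T − 3.7·n = (29.8, 14.9). Then cos ∠CAD = AC·AD / (|AC||AD|), giving 12.6°.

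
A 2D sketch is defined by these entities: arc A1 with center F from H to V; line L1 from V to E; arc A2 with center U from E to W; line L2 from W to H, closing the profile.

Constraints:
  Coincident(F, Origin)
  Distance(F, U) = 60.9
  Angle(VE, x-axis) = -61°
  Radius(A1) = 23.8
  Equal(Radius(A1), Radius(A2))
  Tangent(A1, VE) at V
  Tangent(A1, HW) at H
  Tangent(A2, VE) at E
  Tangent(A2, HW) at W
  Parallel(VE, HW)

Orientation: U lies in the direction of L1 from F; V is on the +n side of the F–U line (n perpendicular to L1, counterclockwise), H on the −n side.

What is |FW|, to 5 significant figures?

65.385

The slot axis is L1's direction at -61.0°, so u = (cos -61.0°, sin -61.0°) = (0.48481, -0.87462) and n = (−sin -61.0°, cos -61.0°) = (0.87462, 0.48481). F is at the origin and U lies 60.9 along u from F, so U = 60.9·u = (29.525, -53.264). Tangency of A1 to both parallel lines with radius 23.8 puts V and H at F ± 23.8·n: V = (20.816, 11.538), H = (-20.816, -11.538). Equal radii place E and W the same way about U: E = U + 23.8·n = (50.341, -41.726), W = U − 23.8·n = (8.7090, -64.803). Then |FW| = |W − F| = 65.385.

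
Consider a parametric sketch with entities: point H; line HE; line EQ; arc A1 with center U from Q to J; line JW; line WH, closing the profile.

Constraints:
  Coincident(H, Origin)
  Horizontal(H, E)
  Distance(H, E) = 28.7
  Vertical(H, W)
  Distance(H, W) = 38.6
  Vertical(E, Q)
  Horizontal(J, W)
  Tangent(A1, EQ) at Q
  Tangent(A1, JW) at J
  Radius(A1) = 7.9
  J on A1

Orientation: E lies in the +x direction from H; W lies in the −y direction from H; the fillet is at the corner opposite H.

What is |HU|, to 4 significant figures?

37.08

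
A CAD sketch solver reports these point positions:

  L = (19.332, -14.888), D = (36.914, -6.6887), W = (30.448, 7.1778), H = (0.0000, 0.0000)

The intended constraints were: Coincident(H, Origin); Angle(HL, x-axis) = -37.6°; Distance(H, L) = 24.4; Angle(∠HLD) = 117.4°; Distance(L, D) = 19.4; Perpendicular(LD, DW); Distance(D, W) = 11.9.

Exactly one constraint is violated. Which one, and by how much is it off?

Distance(D, W) = 11.9 — off by 3.40.

H = (0.00, 0.00) ✓; HL at -37.60° ✓; |HL| = 24.40 ✓; ∠HLD = 117.4° ✓; |LD| = 19.40 ✓; ∠(LD, DW) = 90.00° ✓; |DW| = 15.30 ✗.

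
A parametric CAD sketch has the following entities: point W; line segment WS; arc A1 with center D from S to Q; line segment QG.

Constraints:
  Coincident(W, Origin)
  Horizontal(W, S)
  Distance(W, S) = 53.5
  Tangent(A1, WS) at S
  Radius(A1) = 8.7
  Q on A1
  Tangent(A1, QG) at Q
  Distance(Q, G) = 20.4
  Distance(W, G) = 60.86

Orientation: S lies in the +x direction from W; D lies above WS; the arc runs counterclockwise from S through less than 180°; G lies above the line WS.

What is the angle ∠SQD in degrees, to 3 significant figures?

32.1°

W is at the origin; WS is horizontal with |WS| = 53.5 and S on the +x side, so S = (53.5, 0.00). The tangent condition forces DS to be normal to WS, so D = S + (0, 8.7) = (53.5, 8.70). Since DQ ⟂ QG (tangency), |DG| = √(8.7² + 20.4²) = 22.2 regardless of where Q sits on A1. So G lies on both circle(W, 60.86) and circle(D, 22.2); the above-WS intersection is G = (52.5, 30.9). Q is the foot of the tangent from G: Q = (61.3, 12.5).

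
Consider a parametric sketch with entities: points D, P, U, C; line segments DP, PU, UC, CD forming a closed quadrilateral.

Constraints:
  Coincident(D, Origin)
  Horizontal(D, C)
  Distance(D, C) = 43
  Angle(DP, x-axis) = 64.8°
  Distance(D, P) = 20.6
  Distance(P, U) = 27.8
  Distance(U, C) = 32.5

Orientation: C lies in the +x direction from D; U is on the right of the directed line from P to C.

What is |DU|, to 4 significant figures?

14.82

D is at the origin; D and C share the same y with |DC| = 43.0 and C in +x, so C = (43.0, 0). DP runs at 64.8° with |DP| = 20.6, so P = (8.771, 18.64). U is determined by |PU| = 27.8 and |UC| = 32.5 together: it lies at the intersection of circle(P, 27.8) and circle(C, 32.5). With |PC| = 38.97, the foot of the radical line on PC is 15.85 from P and the perpendicular offset is √(27.8² − 15.85²) = 22.84. Taking the right-of-PC solution: U = (11.77, -8.998).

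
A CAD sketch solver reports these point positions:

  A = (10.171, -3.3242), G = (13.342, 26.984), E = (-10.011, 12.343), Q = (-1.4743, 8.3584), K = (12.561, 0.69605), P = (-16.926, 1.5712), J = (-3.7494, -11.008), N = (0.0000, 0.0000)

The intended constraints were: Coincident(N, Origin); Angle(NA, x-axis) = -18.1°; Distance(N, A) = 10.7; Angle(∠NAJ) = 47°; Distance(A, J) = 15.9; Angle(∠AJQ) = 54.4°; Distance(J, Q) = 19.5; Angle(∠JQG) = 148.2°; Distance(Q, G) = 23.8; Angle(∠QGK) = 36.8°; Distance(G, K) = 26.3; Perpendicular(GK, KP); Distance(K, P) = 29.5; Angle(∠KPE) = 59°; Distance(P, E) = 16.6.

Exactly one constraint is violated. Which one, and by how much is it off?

Distance(P, E) = 16.6 — off by 3.80.

N = (0.00, 0.00) ✓; NA at -18.10° ✓; |NA| = 10.70 ✓; ∠NAJ = 47.00° ✓; |AJ| = 15.90 ✓; ∠AJQ = 54.40° ✓; |JQ| = 19.50 ✓; ∠JQG = 148.2° ✓; |QG| = 23.80 ✓; ∠QGK = 36.80° ✓; |GK| = 26.30 ✓; ∠(GK, KP) = 90.00° ✓; |KP| = 29.50 ✓; ∠KPE = 59.00° ✓; |PE| = 12.80 ✗.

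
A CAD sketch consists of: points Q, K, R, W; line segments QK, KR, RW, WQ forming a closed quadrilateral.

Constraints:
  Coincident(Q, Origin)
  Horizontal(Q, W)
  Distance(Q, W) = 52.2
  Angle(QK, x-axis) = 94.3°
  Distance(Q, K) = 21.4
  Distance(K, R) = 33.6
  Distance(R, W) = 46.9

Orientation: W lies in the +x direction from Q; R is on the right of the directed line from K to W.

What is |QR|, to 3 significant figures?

13.1

Q is at the origin; Q and W share the same y with |QW| = 52.2 and W in +x, so W = (52.2, 0). QK runs at 94.3° with |QK| = 21.4, so K = (-1.60, 21.3). R is determined by |KR| = 33.6 and |RW| = 46.9 together: it lies at the intersection of circle(K, 33.6) and circle(W, 46.9). With |KW| = 57.9, the foot of the radical line on KW is 19.7 from K and the perpendicular offset is √(33.6² − 19.7²) = 27.2. Taking the right-of-KW solution: R = (6.66, -11.2).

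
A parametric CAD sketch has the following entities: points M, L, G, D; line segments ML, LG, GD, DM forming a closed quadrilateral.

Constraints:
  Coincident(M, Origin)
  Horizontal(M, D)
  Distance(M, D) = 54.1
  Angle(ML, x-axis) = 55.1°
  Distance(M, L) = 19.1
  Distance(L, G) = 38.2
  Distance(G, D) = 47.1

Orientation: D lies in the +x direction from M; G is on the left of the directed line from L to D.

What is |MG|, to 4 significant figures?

57.19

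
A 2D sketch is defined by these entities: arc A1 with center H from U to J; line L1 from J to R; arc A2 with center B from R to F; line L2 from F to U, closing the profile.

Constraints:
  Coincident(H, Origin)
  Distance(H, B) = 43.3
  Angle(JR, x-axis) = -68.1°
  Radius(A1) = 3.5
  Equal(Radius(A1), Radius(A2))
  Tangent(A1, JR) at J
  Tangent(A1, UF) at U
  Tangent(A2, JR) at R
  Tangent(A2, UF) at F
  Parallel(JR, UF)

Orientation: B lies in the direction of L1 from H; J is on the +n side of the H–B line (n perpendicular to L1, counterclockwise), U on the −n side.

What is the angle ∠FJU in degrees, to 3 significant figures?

80.8°

The slot axis is L1's direction at -68.1°, so u = (cos -68.1°, sin -68.1°) = (0.373, -0.928) and n = (−sin -68.1°, cos -68.1°) = (0.928, 0.373). H is at the origin and B lies 43.3 along u from H, so B = 43.3·u = (16.2, -40.2). Tangency of A1 to both parallel lines with radius 3.5 puts J and U at H ± 3.5·n: J = (3.25, 1.31), U = (-3.25, -1.31). Equal radii place R and F the same way about B: R = B + 3.5·n = (19.4, -38.9), F = B − 3.5·n = (12.9, -41.5). Then cos ∠FJU = JF·JU / (|JF||JU|), giving 80.8°.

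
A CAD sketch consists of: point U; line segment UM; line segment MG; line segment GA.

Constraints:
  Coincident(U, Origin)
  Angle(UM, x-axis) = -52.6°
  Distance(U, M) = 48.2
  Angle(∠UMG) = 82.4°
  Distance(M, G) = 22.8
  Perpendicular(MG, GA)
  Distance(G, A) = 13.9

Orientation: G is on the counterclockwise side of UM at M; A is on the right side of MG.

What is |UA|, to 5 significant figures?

63.826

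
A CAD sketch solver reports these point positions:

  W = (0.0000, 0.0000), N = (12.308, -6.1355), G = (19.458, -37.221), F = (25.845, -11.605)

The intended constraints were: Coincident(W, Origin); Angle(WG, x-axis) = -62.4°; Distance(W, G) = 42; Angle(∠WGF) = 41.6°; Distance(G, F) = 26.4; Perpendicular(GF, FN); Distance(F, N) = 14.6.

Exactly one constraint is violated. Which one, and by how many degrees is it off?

Perpendicular(GF, FN) — off by 8.00°.

W = (0.00, 0.00) ✓; WG at -62.40° ✓; |WG| = 42.00 ✓; ∠WGF = 41.60° ✓; |GF| = 26.40 ✓; ∠(GF, FN) = 82.00° ✗; |FN| = 14.60 ✓.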